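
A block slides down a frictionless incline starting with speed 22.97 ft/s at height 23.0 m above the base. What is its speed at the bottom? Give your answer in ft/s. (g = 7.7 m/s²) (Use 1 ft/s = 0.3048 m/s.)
Convert to SI: v₀ = 7.00126 m/s, h = 23.0 m
½mv₀² + mgh = ½mv² ⇒ v = √(v₀² + 2gh) = √(7.00126² + 2·7.7·23.0) = 20.0803 m/s = 65.88 ft/s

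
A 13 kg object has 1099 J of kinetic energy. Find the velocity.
v = √(2·KE/m) = √(2·1099/13) = 13.0 m/s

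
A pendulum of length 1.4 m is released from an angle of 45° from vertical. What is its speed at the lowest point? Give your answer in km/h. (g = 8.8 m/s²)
h = L(1 − cosθ) = 1.4(1 − cos45°) = 0.410051 m
v = √(2gh) = √(2·8.8·0.410051) = 2.68643 m/s = 9.671 km/h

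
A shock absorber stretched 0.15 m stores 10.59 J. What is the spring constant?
k = 2·PE/x² = 2·10.59/(0.15)² = 941.3 N/m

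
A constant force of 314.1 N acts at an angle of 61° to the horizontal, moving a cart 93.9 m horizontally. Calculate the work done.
W = F·d·cosθ = (314.1)(93.9)cos(61°) = 14300 J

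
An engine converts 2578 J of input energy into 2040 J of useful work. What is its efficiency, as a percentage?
η = W_out/W_in = 2040/2578 = 79.13%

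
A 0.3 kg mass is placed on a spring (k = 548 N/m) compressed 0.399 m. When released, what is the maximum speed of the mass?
½kx² = ½mv² ⇒ v = x√(k/m) = (0.399)√(548/0.3) = 17.05 m/s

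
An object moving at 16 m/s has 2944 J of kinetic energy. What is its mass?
m = 2·KE/v² = 2·2944/(16)² = 23.0 kg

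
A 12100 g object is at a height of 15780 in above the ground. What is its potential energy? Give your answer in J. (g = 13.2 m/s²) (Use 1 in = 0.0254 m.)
Convert to SI: m = 12.1 kg, h = 400.812 m
PE = mgh = (12.1)(13.2)(400.812) = 64020 J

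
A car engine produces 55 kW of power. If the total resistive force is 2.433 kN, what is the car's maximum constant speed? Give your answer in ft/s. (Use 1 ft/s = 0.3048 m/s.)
Convert to SI: F = 2433.0 N
P = Fv ⇒ v = P/F = 55000 W/2433.0 N = 22.6058 m/s = 74.17 ft/s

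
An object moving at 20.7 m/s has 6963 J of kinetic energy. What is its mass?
m = 2·KE/v² = 2·6963/(20.7)² = 32.5 kg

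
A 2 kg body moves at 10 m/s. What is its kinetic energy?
KE = ½mv² = ½(2)(10)² = 100.0 J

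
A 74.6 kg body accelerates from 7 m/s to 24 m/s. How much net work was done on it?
W = ΔKE = ½m(v₂² − v₁²) = ½(74.6)(24² − 7²) = 19657.1 J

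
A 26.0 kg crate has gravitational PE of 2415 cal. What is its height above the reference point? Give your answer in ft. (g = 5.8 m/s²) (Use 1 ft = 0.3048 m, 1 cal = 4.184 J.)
Convert to SI: m = 26.0 kg, PE = 10104.4 J
h = PE/(mg) = 10104.4/(26.0·5.8) = 67.005 m = 219.8 ft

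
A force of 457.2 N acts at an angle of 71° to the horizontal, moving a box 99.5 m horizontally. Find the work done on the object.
W = F·d·cosθ = (457.2)(99.5)cos(71°) = 14810 J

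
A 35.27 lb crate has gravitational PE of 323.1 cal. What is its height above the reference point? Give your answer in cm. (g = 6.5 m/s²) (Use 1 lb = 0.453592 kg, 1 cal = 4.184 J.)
Convert to SI: m = 15.9982 kg, PE = 1351.85 J
h = PE/(mg) = 1351.85/(15.9982·6.5) = 13.0 m = 1300 cm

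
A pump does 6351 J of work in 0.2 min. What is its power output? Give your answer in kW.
Convert to SI: W = 6351.0 J, t = 12.0 s
P = W/t = 6351.0/12.0 = 529.25 W = 0.5293 kW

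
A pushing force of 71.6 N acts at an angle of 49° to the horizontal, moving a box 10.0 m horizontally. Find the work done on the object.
W = F·d·cosθ = (71.6)(10.0)cos(49°) = 469.7 J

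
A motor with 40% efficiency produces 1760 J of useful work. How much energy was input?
W_in = W_out/η = 1760/0.4 = 4400 J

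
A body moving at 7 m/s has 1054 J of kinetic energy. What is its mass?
m = 2·KE/v² = 2·1054/(7)² = 43.02 kg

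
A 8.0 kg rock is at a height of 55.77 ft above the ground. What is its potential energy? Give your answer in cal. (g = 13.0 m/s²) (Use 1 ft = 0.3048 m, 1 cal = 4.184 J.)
Convert to SI: m = 8.0 kg, h = 16.9987 m
PE = mgh = (8.0)(13.0)(16.9987) = 1767.86 J = 422.5 cal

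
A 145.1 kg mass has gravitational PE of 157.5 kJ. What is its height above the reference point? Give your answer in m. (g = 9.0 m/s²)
Convert to SI: m = 145.1 kg, PE = 157500 J
h = PE/(mg) = 157500/(145.1·9.0) = 120.6 m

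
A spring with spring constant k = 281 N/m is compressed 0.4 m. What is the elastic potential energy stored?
PE = ½kx² = ½(281)(0.4)² = 22.48 J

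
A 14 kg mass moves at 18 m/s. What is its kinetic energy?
KE = ½mv² = ½(14)(18)² = 2268.0 J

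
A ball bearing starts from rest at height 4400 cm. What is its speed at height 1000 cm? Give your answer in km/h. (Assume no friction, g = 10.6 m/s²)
Convert to SI: h₁−h₂ = 34.0 m
mgh₁ = mgh₂ + ½mv² ⇒ v = √(2g(h₁−h₂)) = √(2·10.6·34.0) = 26.8477 m/s = 96.65 km/h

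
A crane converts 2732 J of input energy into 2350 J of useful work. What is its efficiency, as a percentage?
η = W_out/W_in = 2350/2732 = 86.02%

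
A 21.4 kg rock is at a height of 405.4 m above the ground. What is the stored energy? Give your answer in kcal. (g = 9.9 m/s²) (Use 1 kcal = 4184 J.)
PE = mgh = (21.4)(9.9)(405.4) = 85888.0 J = 20.53 kcal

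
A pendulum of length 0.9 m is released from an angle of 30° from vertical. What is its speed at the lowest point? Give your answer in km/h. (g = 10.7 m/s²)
h = L(1 − cosθ) = 0.9(1 − cos30°) = 0.120577 m
v = √(2gh) = √(2·10.7·0.120577) = 1.60635 m/s = 5.783 km/h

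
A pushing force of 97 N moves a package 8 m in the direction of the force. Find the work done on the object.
W = F·d = (97)(8) = 776.0 J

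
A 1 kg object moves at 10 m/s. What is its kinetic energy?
KE = ½mv² = ½(1)(10)² = 50.0 J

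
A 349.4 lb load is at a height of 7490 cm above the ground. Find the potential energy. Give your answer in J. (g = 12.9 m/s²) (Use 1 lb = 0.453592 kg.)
Convert to SI: m = 158.485 kg, h = 74.9 m
PE = mgh = (158.485)(12.9)(74.9) = 153100 J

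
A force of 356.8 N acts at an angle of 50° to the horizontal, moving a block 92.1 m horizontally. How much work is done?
W = F·d·cosθ = (356.8)(92.1)cos(50°) = 21120 J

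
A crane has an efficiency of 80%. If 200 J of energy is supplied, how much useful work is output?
W_out = η·W_in = 0.8·200 = 160.0 J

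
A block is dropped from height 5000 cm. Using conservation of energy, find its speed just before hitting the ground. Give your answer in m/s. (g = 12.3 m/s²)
Convert to SI: h = 50.0 m
mgh = ½mv² ⇒ v = √(2gh) = √(2·12.3·50.0) = 35.07 m/s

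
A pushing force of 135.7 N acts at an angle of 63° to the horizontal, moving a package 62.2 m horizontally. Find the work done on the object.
W = F·d·cosθ = (135.7)(62.2)cos(63°) = 3832 J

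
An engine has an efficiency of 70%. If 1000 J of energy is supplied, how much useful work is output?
W_out = η·W_in = 0.7·1000 = 700.0 J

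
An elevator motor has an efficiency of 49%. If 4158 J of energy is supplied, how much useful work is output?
W_out = η·W_in = 0.49·4158 = 2037.42 J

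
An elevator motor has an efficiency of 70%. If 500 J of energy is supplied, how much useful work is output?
W_out = η·W_in = 0.7·500 = 350.0 J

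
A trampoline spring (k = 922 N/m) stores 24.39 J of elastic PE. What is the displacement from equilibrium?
x = √(2·PE/k) = √(2·24.39/922) = 0.23 m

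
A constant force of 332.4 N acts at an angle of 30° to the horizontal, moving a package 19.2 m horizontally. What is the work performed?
W = F·d·cosθ = (332.4)(19.2)cos(30°) = 5527 J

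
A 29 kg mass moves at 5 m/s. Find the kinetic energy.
KE = ½mv² = ½(29)(5)² = 362.5 J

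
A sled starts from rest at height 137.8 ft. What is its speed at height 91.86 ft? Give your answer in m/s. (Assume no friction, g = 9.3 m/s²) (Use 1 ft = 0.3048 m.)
Convert to SI: h₁−h₂ = 14.0025 m
mgh₁ = mgh₂ + ½mv² ⇒ v = √(2g(h₁−h₂)) = √(2·9.3·14.0025) = 16.14 m/s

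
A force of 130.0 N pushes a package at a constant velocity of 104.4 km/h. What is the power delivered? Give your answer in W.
Convert to SI: F = 130.0 N, v = 29.0 m/s
P = Fv = (130.0)(29.0) = 3770 W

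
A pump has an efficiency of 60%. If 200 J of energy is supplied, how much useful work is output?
W_out = η·W_in = 0.6·200 = 120.0 J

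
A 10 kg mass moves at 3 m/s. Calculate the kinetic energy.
KE = ½mv² = ½(10)(3)² = 45.0 J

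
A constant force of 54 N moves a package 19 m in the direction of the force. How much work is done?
W = F·d = (54)(19) = 1026 J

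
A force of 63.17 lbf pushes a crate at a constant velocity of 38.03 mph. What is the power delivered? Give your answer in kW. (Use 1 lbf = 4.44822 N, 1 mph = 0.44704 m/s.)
Convert to SI: F = 280.994 N, v = 17.0009 m/s
P = Fv = (280.994)(17.0009) = 4777.16 W = 4.777 kW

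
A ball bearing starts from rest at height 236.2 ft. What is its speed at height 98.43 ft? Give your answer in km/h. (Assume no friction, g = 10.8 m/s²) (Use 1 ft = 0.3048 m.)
Convert to SI: h₁−h₂ = 41.9923 m
mgh₁ = mgh₂ + ½mv² ⇒ v = √(2g(h₁−h₂)) = √(2·10.8·41.9923) = 30.117 m/s = 108.4 km/h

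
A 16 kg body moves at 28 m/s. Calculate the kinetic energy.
KE = ½mv² = ½(16)(28)² = 6272.0 J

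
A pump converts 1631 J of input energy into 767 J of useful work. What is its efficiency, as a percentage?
η = W_out/W_in = 767/1631 = 47.03%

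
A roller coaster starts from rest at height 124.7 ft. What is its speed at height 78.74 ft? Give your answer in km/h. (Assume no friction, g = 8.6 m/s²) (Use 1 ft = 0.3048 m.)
Convert to SI: h₁−h₂ = 14.0086 m
mgh₁ = mgh₂ + ½mv² ⇒ v = √(2g(h₁−h₂)) = √(2·8.6·14.0086) = 15.5225 m/s = 55.88 km/h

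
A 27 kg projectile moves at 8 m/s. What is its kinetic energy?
KE = ½mv² = ½(27)(8)² = 864.0 J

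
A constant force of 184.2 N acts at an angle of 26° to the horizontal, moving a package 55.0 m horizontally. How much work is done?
W = F·d·cosθ = (184.2)(55.0)cos(26°) = 9106 J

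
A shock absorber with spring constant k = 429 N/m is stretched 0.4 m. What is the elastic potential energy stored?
PE = ½kx² = ½(429)(0.4)² = 34.32 J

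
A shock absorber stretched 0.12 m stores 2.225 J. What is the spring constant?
k = 2·PE/x² = 2·2.225/(0.12)² = 309.0 N/m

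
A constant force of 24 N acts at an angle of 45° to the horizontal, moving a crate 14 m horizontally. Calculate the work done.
W = F·d·cosθ = (24)(14)cos(45°) = 237.6 J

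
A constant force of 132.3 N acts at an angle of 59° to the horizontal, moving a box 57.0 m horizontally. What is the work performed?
W = F·d·cosθ = (132.3)(57.0)cos(59°) = 3884 J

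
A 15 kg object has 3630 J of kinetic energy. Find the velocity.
v = √(2·KE/m) = √(2·3630/15) = 22.0 m/s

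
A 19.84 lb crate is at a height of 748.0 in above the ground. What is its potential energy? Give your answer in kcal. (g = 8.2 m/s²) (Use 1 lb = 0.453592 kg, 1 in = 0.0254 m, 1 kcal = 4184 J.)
Convert to SI: m = 8.99927 kg, h = 18.9992 m
PE = mgh = (8.99927)(8.2)(18.9992) = 1402.03 J = 0.3351 kcal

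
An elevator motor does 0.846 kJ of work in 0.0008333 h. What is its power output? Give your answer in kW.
Convert to SI: W = 846.0 J, t = 2.99988 s
P = W/t = 846.0/2.99988 = 282.011 W = 0.282 kW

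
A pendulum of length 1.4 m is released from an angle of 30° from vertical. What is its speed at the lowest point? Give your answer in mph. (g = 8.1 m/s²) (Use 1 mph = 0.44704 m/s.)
h = L(1 − cosθ) = 1.4(1 − cos30°) = 0.187564 m
v = √(2gh) = √(2·8.1·0.187564) = 1.74314 m/s = 3.899 mph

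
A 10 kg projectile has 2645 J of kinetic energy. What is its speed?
v = √(2·KE/m) = √(2·2645/10) = 23.0 m/s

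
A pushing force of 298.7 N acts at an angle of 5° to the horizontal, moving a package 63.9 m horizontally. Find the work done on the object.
W = F·d·cosθ = (298.7)(63.9)cos(5°) = 19010 J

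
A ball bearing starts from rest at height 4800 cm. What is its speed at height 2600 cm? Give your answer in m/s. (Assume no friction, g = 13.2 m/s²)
Convert to SI: h₁−h₂ = 22.0 m
mgh₁ = mgh₂ + ½mv² ⇒ v = √(2g(h₁−h₂)) = √(2·13.2·22.0) = 24.1 m/s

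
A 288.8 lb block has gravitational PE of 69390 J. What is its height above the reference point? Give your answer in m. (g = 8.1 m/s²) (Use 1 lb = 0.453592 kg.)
Convert to SI: m = 130.997 kg, PE = 69390.0 J
h = PE/(mg) = 69390.0/(130.997·8.1) = 65.4 m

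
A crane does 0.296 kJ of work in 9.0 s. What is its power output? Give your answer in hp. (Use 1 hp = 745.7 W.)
Convert to SI: W = 296.0 J, t = 9.0 s
P = W/t = 296.0/9.0 = 32.8889 W = 0.0441 hp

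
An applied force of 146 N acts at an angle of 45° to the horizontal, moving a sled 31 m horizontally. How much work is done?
W = F·d·cosθ = (146)(31)cos(45°) = 3200 J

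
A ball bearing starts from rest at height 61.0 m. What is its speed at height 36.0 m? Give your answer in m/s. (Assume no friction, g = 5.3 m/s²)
mgh₁ = mgh₂ + ½mv² ⇒ v = √(2g(h₁−h₂)) = √(2·5.3·25.0) = 16.28 m/s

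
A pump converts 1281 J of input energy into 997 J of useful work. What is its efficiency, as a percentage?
η = W_out/W_in = 997/1281 = 77.83%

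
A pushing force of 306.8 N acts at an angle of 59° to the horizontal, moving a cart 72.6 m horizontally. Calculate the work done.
W = F·d·cosθ = (306.8)(72.6)cos(59°) = 11470 J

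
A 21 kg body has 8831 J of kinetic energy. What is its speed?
v = √(2·KE/m) = √(2·8831/21) = 29.0 m/s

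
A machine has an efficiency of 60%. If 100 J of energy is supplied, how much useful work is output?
W_out = η·W_in = 0.6·100 = 60.0 J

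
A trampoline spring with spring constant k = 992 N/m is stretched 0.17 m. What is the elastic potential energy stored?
PE = ½kx² = ½(992)(0.17)² = 14.33 J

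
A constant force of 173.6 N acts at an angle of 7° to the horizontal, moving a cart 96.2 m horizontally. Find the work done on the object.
W = F·d·cosθ = (173.6)(96.2)cos(7°) = 16580 J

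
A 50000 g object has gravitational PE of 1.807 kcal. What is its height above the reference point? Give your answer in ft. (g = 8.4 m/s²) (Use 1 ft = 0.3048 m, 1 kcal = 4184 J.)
Convert to SI: m = 50.0 kg, PE = 7560.49 J
h = PE/(mg) = 7560.49/(50.0·8.4) = 18.0012 m = 59.06 ft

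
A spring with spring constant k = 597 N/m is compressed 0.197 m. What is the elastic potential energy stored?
PE = ½kx² = ½(597)(0.197)² = 11.58 J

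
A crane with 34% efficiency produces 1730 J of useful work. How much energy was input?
W_in = W_out/η = 1730/0.34 = 5088 J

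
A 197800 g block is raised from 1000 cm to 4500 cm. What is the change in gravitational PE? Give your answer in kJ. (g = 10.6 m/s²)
Convert to SI: m = 197.8 kg, Δh = 35.0 m
ΔPE = mgΔh = (197.8)(10.6)(35.0) = 73383.8 J = 73.38 kJ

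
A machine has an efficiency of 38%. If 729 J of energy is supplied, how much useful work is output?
W_out = η·W_in = 0.38·729 = 277.02 J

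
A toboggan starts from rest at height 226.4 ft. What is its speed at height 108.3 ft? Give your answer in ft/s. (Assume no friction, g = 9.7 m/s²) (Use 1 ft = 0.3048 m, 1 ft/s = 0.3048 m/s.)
Convert to SI: h₁−h₂ = 35.9969 m
mgh₁ = mgh₂ + ½mv² ⇒ v = √(2g(h₁−h₂)) = √(2·9.7·35.9969) = 26.4261 m/s = 86.7 ft/s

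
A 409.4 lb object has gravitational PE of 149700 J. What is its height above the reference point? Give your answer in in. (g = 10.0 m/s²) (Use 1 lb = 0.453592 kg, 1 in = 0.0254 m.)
Convert to SI: m = 185.701 kg, PE = 149700 J
h = PE/(mg) = 149700/(185.701·10.0) = 80.6136 m = 3174 in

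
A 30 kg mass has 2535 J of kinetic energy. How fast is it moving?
v = √(2·KE/m) = √(2·2535/30) = 13.0 m/s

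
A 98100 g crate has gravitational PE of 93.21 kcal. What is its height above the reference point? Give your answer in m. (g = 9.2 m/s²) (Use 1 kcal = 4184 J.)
Convert to SI: m = 98.1 kg, PE = 389991 J
h = PE/(mg) = 389991/(98.1·9.2) = 432.1 m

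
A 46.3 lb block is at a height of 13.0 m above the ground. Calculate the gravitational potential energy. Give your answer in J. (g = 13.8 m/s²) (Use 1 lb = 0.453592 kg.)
Convert to SI: m = 21.0013 kg, h = 13.0 m
PE = mgh = (21.0013)(13.8)(13.0) = 3768 J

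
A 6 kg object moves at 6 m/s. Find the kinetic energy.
KE = ½mv² = ½(6)(6)² = 108.0 J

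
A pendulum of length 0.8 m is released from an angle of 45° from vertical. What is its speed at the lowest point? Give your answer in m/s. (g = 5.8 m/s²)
h = L(1 − cosθ) = 0.8(1 − cos45°) = 0.234315 m
v = √(2gh) = √(2·5.8·0.234315) = 1.649 m/s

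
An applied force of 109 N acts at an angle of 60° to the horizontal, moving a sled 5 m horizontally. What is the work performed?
W = F·d·cosθ = (109)(5)cos(60°) = 272.5 J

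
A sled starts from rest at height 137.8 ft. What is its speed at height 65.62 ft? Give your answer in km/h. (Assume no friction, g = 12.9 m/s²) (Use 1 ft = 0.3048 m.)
Convert to SI: h₁−h₂ = 22.0005 m
mgh₁ = mgh₂ + ½mv² ⇒ v = √(2g(h₁−h₂)) = √(2·12.9·22.0005) = 23.8246 m/s = 85.77 km/h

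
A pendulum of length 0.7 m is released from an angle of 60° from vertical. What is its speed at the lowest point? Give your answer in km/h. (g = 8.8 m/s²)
h = L(1 − cosθ) = 0.7(1 − cos60°) = 0.35 m
v = √(2gh) = √(2·8.8·0.35) = 2.48193 m/s = 8.935 km/h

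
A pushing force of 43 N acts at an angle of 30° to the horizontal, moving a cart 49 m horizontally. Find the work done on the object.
W = F·d·cosθ = (43)(49)cos(30°) = 1825 J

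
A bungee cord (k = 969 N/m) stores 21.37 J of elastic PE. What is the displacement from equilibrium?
x = √(2·PE/k) = √(2·21.37/969) = 0.21 m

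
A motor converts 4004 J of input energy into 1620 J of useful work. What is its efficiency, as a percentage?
η = W_out/W_in = 1620/4004 = 40.46%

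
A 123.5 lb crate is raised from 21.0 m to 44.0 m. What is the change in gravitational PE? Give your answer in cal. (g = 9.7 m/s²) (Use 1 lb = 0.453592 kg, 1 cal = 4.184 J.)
Convert to SI: m = 56.0186 kg, Δh = 23.0 m
ΔPE = mgΔh = (56.0186)(9.7)(23.0) = 12497.8 J = 2987 cal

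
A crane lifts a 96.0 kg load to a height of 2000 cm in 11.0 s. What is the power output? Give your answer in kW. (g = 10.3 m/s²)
Convert to SI: m = 96.0 kg, h = 20.0 m, t = 11.0 s
P = mgh/t = (96.0)(10.3)(20.0)/11.0 = 1797.82 W = 1.798 kW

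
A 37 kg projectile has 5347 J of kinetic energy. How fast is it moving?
v = √(2·KE/m) = √(2·5347/37) = 17.0 m/s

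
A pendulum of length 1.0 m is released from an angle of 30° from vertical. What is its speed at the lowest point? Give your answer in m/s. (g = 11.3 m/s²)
h = L(1 − cosθ) = 1.0(1 − cos30°) = 0.133975 m
v = √(2gh) = √(2·11.3·0.133975) = 1.74 m/s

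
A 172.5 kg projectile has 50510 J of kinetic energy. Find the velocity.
v = √(2·KE/m) = √(2·50510/172.5) = 24.2 m/s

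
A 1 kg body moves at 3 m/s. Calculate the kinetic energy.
KE = ½mv² = ½(1)(3)² = 4.5 J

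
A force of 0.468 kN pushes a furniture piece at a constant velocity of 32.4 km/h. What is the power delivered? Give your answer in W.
Convert to SI: F = 468.0 N, v = 9.0 m/s
P = Fv = (468.0)(9.0) = 4212 W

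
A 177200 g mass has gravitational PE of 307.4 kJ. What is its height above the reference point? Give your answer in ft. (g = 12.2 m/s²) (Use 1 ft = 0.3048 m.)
Convert to SI: m = 177.2 kg, PE = 307400 J
h = PE/(mg) = 307400/(177.2·12.2) = 142.194 m = 466.5 ft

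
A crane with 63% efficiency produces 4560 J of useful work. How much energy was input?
W_in = W_out/η = 4560/0.63 = 7238 J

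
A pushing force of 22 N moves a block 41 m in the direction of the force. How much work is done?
W = F·d = (22)(41) = 902.0 J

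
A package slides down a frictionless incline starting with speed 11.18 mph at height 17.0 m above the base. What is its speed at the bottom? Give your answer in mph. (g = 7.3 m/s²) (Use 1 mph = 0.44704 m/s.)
Convert to SI: v₀ = 4.99791 m/s, h = 17.0 m
½mv₀² + mgh = ½mv² ⇒ v = √(v₀² + 2gh) = √(4.99791² + 2·7.3·17.0) = 16.5281 m/s = 36.97 mph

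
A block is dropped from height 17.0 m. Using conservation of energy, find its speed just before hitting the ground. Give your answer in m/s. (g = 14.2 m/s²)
mgh = ½mv² ⇒ v = √(2gh) = √(2·14.2·17.0) = 21.97 m/s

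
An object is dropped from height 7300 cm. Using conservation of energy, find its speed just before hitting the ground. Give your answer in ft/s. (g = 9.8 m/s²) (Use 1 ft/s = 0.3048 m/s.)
Convert to SI: h = 73.0 m
mgh = ½mv² ⇒ v = √(2gh) = √(2·9.8·73.0) = 37.8259 m/s = 124.1 ft/s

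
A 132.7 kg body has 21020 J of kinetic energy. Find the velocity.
v = √(2·KE/m) = √(2·21020/132.7) = 17.8 m/s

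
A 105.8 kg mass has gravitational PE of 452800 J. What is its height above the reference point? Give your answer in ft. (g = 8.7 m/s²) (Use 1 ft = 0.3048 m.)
h = PE/(mg) = 452800/(105.8·8.7) = 491.928 m = 1614 ft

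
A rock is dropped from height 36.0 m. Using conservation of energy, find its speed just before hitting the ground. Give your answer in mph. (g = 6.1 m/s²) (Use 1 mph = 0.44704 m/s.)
mgh = ½mv² ⇒ v = √(2gh) = √(2·6.1·36.0) = 20.9571 m/s = 46.88 mph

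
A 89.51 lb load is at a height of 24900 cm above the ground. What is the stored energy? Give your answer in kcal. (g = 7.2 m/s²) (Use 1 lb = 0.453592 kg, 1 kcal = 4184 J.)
Convert to SI: m = 40.601 kg, h = 249.0 m
PE = mgh = (40.601)(7.2)(249.0) = 72789.5 J = 17.4 kcal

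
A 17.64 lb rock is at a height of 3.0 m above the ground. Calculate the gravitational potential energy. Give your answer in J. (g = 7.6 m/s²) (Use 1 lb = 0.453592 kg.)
Convert to SI: m = 8.00136 kg, h = 3.0 m
PE = mgh = (8.00136)(7.6)(3.0) = 182.4 J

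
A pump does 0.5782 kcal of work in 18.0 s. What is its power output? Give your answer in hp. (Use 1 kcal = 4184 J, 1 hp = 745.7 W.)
Convert to SI: W = 2419.19 J, t = 18.0 s
P = W/t = 2419.19/18.0 = 134.399 W = 0.1802 hp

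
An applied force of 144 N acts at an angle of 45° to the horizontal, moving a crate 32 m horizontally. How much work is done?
W = F·d·cosθ = (144)(32)cos(45°) = 3258 J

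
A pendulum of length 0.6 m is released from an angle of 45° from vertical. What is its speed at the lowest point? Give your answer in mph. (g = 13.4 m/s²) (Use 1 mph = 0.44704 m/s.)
h = L(1 − cosθ) = 0.6(1 − cos45°) = 0.175736 m
v = √(2gh) = √(2·13.4·0.175736) = 2.17019 m/s = 4.855 mph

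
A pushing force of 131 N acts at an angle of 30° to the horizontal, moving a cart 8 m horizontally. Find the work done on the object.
W = F·d·cosθ = (131)(8)cos(30°) = 907.6 J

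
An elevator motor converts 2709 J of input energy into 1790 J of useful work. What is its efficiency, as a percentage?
η = W_out/W_in = 1790/2709 = 66.08%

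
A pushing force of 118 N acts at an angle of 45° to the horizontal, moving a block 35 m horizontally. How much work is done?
W = F·d·cosθ = (118)(35)cos(45°) = 2920 J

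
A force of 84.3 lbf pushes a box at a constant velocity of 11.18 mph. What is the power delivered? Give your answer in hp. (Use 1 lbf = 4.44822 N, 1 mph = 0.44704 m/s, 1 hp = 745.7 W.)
Convert to SI: F = 374.985 N, v = 4.99791 m/s
P = Fv = (374.985)(4.99791) = 1874.14 W = 2.513 hp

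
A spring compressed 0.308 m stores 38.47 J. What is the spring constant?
k = 2·PE/x² = 2·38.47/(0.308)² = 811.1 N/m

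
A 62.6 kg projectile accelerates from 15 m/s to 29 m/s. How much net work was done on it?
W = ΔKE = ½m(v₂² − v₁²) = ½(62.6)(29² − 15²) = 19280.8 J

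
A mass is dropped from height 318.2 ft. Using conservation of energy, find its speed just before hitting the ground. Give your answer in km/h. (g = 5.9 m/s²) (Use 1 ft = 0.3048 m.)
Convert to SI: h = 96.9874 m
mgh = ½mv² ⇒ v = √(2gh) = √(2·5.9·96.9874) = 33.8297 m/s = 121.8 km/h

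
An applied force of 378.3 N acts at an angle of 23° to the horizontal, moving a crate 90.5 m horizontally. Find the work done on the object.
W = F·d·cosθ = (378.3)(90.5)cos(23°) = 31510 J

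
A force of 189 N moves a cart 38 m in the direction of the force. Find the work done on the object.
W = F·d = (189)(38) = 7182 J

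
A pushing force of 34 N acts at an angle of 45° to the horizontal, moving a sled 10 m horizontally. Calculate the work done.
W = F·d·cosθ = (34)(10)cos(45°) = 240.4 J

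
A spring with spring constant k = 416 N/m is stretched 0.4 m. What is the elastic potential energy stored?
PE = ½kx² = ½(416)(0.4)² = 33.28 J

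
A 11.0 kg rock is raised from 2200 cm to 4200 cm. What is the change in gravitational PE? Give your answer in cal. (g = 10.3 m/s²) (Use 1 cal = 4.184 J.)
Convert to SI: m = 11.0 kg, Δh = 20.0 m
ΔPE = mgΔh = (11.0)(10.3)(20.0) = 2266.0 J = 541.6 cal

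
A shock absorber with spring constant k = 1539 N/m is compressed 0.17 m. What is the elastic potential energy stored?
PE = ½kx² = ½(1539)(0.17)² = 22.24 J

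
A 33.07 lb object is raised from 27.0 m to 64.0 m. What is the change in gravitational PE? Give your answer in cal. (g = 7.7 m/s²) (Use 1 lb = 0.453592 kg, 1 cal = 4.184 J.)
Convert to SI: m = 15.0003 kg, Δh = 37.0 m
ΔPE = mgΔh = (15.0003)(7.7)(37.0) = 4273.58 J = 1021 cal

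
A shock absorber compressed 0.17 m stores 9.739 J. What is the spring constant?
k = 2·PE/x² = 2·9.739/(0.17)² = 674.0 N/m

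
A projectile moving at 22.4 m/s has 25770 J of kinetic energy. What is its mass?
m = 2·KE/v² = 2·25770/(22.4)² = 102.7 kg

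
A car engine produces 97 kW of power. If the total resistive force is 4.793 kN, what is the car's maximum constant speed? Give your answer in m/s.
Convert to SI: F = 4793.0 N
P = Fv ⇒ v = P/F = 97000 W/4793.0 N = 20.24 m/s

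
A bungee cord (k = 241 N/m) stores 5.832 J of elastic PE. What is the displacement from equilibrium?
x = √(2·PE/k) = √(2·5.832/241) = 0.22 m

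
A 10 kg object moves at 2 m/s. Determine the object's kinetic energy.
KE = ½mv² = ½(10)(2)² = 20.0 J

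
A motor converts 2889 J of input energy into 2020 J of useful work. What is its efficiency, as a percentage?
η = W_out/W_in = 2020/2889 = 69.92%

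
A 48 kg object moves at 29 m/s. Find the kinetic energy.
KE = ½mv² = ½(48)(29)² = 20184.0 J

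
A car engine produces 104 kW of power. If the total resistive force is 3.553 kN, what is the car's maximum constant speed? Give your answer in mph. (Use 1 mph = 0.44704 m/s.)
Convert to SI: F = 3553.0 N
P = Fv ⇒ v = P/F = 104000 W/3553.0 N = 29.271 m/s = 65.48 mph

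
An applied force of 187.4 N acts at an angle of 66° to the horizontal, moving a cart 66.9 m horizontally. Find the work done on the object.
W = F·d·cosθ = (187.4)(66.9)cos(66°) = 5099 J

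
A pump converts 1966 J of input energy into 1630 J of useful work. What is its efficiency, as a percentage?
η = W_out/W_in = 1630/1966 = 82.91%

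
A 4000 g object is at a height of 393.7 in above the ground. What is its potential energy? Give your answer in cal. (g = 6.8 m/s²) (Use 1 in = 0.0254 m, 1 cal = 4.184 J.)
Convert to SI: m = 4.0 kg, h = 9.99998 m
PE = mgh = (4.0)(6.8)(9.99998) = 271.999 J = 65.01 cal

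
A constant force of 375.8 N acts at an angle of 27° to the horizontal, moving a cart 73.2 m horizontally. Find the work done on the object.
W = F·d·cosθ = (375.8)(73.2)cos(27°) = 24510 J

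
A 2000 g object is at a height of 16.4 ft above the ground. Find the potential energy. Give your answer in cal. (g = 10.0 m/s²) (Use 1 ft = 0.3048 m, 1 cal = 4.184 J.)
Convert to SI: m = 2.0 kg, h = 4.99872 m
PE = mgh = (2.0)(10.0)(4.99872) = 99.9744 J = 23.89 cal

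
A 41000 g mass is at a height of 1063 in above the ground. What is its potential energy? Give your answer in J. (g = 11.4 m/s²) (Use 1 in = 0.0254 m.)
Convert to SI: m = 41.0 kg, h = 27.0002 m
PE = mgh = (41.0)(11.4)(27.0002) = 12620 J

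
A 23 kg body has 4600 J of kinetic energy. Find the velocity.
v = √(2·KE/m) = √(2·4600/23) = 20.0 m/s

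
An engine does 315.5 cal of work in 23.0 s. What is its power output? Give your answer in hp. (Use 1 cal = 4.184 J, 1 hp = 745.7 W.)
Convert to SI: W = 1320.05 J, t = 23.0 s
P = W/t = 1320.05/23.0 = 57.3936 W = 0.07697 hp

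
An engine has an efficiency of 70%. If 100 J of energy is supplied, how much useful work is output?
W_out = η·W_in = 0.7·100 = 70.0 J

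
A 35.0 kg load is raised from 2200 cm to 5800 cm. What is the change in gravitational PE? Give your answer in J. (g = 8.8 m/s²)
Convert to SI: m = 35.0 kg, Δh = 36.0 m
ΔPE = mgΔh = (35.0)(8.8)(36.0) = 11090 J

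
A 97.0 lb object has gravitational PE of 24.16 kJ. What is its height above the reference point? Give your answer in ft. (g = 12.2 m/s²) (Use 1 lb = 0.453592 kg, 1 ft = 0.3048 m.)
Convert to SI: m = 43.9984 kg, PE = 24160.0 J
h = PE/(mg) = 24160.0/(43.9984·12.2) = 45.0091 m = 147.7 ft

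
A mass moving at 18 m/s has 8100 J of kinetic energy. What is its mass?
m = 2·KE/v² = 2·8100/(18)² = 50.0 kg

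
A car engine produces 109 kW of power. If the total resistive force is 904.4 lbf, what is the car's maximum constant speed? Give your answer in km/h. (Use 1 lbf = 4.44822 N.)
Convert to SI: F = 4022.97 N
P = Fv ⇒ v = P/F = 109000 W/4022.97 N = 27.0944 m/s = 97.54 km/h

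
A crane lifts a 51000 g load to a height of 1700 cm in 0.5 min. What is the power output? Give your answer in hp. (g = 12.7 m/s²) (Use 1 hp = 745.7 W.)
Convert to SI: m = 51.0 kg, h = 17.0 m, t = 30.0 s
P = mgh/t = (51.0)(12.7)(17.0)/30.0 = 367.03 W = 0.4922 hp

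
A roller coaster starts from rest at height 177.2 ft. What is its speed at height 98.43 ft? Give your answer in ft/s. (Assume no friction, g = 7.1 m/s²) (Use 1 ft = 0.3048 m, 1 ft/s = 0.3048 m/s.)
Convert to SI: h₁−h₂ = 24.0091 m
mgh₁ = mgh₂ + ½mv² ⇒ v = √(2g(h₁−h₂)) = √(2·7.1·24.0091) = 18.4643 m/s = 60.58 ft/s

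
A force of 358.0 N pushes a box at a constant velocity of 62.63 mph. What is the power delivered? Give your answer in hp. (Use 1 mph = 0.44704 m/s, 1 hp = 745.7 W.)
Convert to SI: F = 358.0 N, v = 27.9981 m/s
P = Fv = (358.0)(27.9981) = 10023.3 W = 13.44 hp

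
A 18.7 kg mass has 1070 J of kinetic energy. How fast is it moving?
v = √(2·KE/m) = √(2·1070/18.7) = 10.7 m/s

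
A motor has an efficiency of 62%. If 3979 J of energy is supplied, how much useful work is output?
W_out = η·W_in = 0.62·3979 = 2466.98 J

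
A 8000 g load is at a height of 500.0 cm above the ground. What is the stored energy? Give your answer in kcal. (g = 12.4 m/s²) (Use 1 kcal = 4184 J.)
Convert to SI: m = 8.0 kg, h = 5.0 m
PE = mgh = (8.0)(12.4)(5.0) = 496.0 J = 0.1185 kcal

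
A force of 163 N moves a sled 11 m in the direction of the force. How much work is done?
W = F·d = (163)(11) = 1793 J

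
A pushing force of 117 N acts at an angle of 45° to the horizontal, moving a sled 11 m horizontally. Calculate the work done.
W = F·d·cosθ = (117)(11)cos(45°) = 910.0 J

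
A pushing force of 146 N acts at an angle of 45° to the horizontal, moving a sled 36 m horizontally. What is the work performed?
W = F·d·cosθ = (146)(36)cos(45°) = 3717 J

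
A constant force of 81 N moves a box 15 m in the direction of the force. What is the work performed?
W = F·d = (81)(15) = 1215 J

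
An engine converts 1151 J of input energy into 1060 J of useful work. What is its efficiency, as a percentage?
η = W_out/W_in = 1060/1151 = 92.09%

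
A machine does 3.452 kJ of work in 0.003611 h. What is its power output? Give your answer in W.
Convert to SI: W = 3452.0 J, t = 12.9996 s
P = W/t = 3452.0/12.9996 = 265.5 W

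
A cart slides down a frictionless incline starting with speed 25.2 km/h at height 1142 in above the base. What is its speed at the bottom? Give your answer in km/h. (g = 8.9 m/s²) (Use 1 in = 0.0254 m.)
Convert to SI: v₀ = 7.0 m/s, h = 29.0068 m
½mv₀² + mgh = ½mv² ⇒ v = √(v₀² + 2gh) = √(7.0² + 2·8.9·29.0068) = 23.7765 m/s = 85.6 km/h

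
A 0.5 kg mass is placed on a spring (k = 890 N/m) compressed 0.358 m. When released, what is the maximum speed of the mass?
½kx² = ½mv² ⇒ v = x√(k/m) = (0.358)√(890/0.5) = 15.1 m/s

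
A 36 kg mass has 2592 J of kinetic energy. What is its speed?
v = √(2·KE/m) = √(2·2592/36) = 12.0 m/s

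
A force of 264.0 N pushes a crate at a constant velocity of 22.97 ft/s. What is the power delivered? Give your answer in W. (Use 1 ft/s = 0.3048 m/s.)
Convert to SI: F = 264.0 N, v = 7.00126 m/s
P = Fv = (264.0)(7.00126) = 1848 W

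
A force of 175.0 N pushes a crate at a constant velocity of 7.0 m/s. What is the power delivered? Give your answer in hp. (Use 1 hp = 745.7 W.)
P = Fv = (175.0)(7.0) = 1225.0 W = 1.643 hp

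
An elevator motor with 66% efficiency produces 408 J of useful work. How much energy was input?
W_in = W_out/η = 408/0.66 = 618.2 J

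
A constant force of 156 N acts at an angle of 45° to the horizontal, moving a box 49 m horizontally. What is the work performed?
W = F·d·cosθ = (156)(49)cos(45°) = 5405 J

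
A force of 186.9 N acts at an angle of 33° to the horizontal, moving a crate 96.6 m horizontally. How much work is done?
W = F·d·cosθ = (186.9)(96.6)cos(33°) = 15140 J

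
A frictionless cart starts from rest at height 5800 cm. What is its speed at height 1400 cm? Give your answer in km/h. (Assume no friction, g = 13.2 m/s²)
Convert to SI: h₁−h₂ = 44.0 m
mgh₁ = mgh₂ + ½mv² ⇒ v = √(2g(h₁−h₂)) = √(2·13.2·44.0) = 34.0823 m/s = 122.7 km/h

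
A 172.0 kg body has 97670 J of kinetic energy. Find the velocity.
v = √(2·KE/m) = √(2·97670/172.0) = 33.7 m/s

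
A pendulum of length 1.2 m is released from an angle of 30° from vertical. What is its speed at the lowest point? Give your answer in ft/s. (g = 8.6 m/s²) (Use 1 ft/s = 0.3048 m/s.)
h = L(1 − cosθ) = 1.2(1 − cos30°) = 0.16077 m
v = √(2gh) = √(2·8.6·0.16077) = 1.6629 m/s = 5.456 ft/s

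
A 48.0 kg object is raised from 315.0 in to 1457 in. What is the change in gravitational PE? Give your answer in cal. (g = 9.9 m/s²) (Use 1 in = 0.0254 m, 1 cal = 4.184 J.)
Convert to SI: m = 48.0 kg, Δh = 29.0068 m
ΔPE = mgΔh = (48.0)(9.9)(29.0068) = 13784.0 J = 3294 cal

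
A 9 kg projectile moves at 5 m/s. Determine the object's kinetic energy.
KE = ½mv² = ½(9)(5)² = 112.5 J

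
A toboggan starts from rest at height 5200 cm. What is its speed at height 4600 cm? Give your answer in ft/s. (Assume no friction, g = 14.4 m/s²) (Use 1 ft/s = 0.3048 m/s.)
Convert to SI: h₁−h₂ = 6.0 m
mgh₁ = mgh₂ + ½mv² ⇒ v = √(2g(h₁−h₂)) = √(2·14.4·6.0) = 13.1453 m/s = 43.13 ft/s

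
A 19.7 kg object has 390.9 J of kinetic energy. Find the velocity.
v = √(2·KE/m) = √(2·390.9/19.7) = 6.3 m/s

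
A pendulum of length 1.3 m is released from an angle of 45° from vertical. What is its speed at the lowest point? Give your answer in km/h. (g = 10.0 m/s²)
h = L(1 − cosθ) = 1.3(1 − cos45°) = 0.380761 m
v = √(2gh) = √(2·10.0·0.380761) = 2.75957 m/s = 9.934 km/h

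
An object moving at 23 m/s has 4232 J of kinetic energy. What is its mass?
m = 2·KE/v² = 2·4232/(23)² = 16.0 kg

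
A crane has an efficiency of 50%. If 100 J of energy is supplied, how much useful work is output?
W_out = η·W_in = 0.5·100 = 50.0 J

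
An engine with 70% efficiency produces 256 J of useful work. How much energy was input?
W_in = W_out/η = 256/0.7 = 365.7 J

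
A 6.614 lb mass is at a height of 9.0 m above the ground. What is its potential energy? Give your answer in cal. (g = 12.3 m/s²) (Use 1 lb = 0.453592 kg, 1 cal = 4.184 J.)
Convert to SI: m = 3.00006 kg, h = 9.0 m
PE = mgh = (3.00006)(12.3)(9.0) = 332.106 J = 79.38 cal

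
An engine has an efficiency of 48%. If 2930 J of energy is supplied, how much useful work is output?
W_out = η·W_in = 0.48·2930 = 1406.4 J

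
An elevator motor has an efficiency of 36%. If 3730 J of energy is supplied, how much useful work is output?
W_out = η·W_in = 0.36·3730 = 1342.8 J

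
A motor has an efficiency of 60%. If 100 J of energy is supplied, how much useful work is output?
W_out = η·W_in = 0.6·100 = 60.0 J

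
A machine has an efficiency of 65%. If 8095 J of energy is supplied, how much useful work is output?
W_out = η·W_in = 0.65·8095 = 5261.75 J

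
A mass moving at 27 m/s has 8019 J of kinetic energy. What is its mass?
m = 2·KE/v² = 2·8019/(27)² = 22.0 kg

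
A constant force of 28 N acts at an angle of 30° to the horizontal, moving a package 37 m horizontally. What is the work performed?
W = F·d·cosθ = (28)(37)cos(30°) = 897.2 J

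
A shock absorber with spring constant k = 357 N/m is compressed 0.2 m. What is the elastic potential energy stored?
PE = ½kx² = ½(357)(0.2)² = 7.14 J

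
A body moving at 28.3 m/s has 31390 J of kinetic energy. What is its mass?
m = 2·KE/v² = 2·31390/(28.3)² = 78.39 kg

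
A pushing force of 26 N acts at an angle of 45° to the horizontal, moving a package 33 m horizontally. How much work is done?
W = F·d·cosθ = (26)(33)cos(45°) = 606.7 J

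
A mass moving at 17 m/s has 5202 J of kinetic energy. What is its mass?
m = 2·KE/v² = 2·5202/(17)² = 36.0 kg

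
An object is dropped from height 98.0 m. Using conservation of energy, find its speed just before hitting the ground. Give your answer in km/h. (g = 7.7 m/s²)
mgh = ½mv² ⇒ v = √(2gh) = √(2·7.7·98.0) = 38.8484 m/s = 139.9 km/h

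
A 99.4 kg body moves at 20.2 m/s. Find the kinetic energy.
KE = ½mv² = ½(99.4)(20.2)² = 20280 J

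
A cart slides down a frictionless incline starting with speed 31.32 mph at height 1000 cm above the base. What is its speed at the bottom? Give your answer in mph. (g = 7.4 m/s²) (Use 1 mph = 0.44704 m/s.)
Convert to SI: v₀ = 14.0013 m/s, h = 10.0 m
½mv₀² + mgh = ½mv² ⇒ v = √(v₀² + 2gh) = √(14.0013² + 2·7.4·10.0) = 18.5482 m/s = 41.49 mph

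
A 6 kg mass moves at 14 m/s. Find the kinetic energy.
KE = ½mv² = ½(6)(14)² = 588.0 J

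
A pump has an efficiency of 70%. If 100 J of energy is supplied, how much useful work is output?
W_out = η·W_in = 0.7·100 = 70.0 J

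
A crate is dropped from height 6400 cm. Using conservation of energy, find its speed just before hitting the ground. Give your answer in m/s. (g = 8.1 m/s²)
Convert to SI: h = 64.0 m
mgh = ½mv² ⇒ v = √(2gh) = √(2·8.1·64.0) = 32.2 m/s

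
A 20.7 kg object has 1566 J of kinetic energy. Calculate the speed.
v = √(2·KE/m) = √(2·1566/20.7) = 12.3 m/s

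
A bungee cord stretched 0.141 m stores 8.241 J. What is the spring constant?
k = 2·PE/x² = 2·8.241/(0.141)² = 829.0 N/m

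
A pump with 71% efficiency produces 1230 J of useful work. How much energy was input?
W_in = W_out/η = 1230/0.71 = 1732 J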